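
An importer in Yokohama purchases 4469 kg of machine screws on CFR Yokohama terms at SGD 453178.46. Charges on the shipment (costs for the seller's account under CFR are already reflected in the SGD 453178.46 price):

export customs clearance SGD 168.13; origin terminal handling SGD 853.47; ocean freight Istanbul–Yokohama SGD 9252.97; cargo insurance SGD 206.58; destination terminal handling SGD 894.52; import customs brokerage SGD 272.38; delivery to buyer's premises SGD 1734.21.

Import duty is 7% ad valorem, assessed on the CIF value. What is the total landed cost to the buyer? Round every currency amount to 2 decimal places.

CFR: the seller pays costs through ocean freight to the destination port, but not insurance.
Already in the invoice (seller's account under CFR): export clearance, origin terminal, freight — exclude.
CIF value = CFR price + insurance = 453178.46 + 206.58 = 453385.04
Import duty = 453385.04 × 7% = 31736.95
Buyer bears: insurance 206.58 + destination terminal 894.52 + brokerage 272.38 + delivery 1734.21 + duty 31736.95 = 34844.64
Landed cost = invoice 453178.46 + 34844.64 = 488023.10

Total landed cost: SGD 488023.10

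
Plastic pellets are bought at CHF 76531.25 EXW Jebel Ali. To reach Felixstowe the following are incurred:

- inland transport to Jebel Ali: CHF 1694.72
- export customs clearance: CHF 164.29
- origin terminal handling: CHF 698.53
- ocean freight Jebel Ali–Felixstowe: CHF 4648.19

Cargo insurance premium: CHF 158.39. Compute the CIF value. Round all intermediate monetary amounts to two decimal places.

CIF value: CHF 83895.37

CIF = EXW price + pre-shipment costs + freight + insurance
CIF = 76531.25 + 1694.72 + 164.29 + 698.53 + 4648.19 + 158.39 = 83895.37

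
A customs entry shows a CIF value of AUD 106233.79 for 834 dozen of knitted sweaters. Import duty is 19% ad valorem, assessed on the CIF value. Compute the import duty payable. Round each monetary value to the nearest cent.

Import duty: AUD 20184.42

Import duty = 106233.79 × 19% = 20184.42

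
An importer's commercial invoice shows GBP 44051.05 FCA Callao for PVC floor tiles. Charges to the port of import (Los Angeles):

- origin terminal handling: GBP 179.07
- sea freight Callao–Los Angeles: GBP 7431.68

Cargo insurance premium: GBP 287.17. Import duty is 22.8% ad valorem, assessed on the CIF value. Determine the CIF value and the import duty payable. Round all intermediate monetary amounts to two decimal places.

CIF = FCA price + pre-shipment costs + freight + insurance
CIF = 44051.05 + 179.07 + 7431.68 + 287.17 = 51948.97
Import duty = 51948.97 × 22.8% = 11844.37

CIF value: GBP 51948.97; import duty: GBP 11844.37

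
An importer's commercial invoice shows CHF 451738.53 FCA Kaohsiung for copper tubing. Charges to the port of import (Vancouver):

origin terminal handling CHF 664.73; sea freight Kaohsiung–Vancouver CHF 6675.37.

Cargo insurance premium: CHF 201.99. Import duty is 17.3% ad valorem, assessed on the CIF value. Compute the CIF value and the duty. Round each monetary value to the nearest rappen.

CIF = FCA price + pre-shipment costs + freight + insurance
CIF = 451738.53 + 664.73 + 6675.37 + 201.99 = 459280.62
Import duty = 459280.62 × 17.3% = 79455.55

CIF value: CHF 459280.62; import duty: CHF 79455.55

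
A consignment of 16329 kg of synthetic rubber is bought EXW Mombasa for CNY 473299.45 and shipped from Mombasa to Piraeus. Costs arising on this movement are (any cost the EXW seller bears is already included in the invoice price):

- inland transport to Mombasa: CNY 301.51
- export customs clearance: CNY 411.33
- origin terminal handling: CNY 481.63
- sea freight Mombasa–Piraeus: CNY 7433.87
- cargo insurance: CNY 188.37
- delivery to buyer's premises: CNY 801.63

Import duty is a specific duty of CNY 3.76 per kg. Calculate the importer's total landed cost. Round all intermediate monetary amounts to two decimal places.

EXW: the seller makes goods available at their premises; the buyer bears all onward costs.
CIF value = EXW price + inland to port + export clearance + origin terminal + freight + insurance = 473299.45 + 301.51 + 411.33 + 481.63 + 7433.87 + 188.37 = 482116.16
Import duty = 16329 × 3.76 = 61397.04
Buyer bears: inland to port 301.51 + export clearance 411.33 + origin terminal 481.63 + freight 7433.87 + insurance 188.37 + delivery 801.63 + duty 61397.04 = 71015.38
Landed cost = invoice 473299.45 + 71015.38 = 544314.83

Total landed cost: CNY 544314.83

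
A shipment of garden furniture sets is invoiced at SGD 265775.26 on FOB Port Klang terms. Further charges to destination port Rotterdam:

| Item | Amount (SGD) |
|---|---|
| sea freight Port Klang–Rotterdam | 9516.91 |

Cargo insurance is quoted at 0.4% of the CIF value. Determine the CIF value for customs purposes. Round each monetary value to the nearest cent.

CIF value: SGD 276397.76

Let C be the CIF value. C = FOB price + freight + 0.4% × C
C − 0.4% × C = 265775.26 + 9516.91
0.996 × C = 275292.17
C = 275292.17 / 0.996 = 276397.76
Insurance premium = 0.4% × 276397.76 = 1105.59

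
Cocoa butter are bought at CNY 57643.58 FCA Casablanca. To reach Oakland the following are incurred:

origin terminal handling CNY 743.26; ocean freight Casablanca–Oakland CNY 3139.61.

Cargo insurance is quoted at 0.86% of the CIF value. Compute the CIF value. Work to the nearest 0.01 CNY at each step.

CIF value: CNY 62060.17

Let C be the CIF value. C = FCA price + pre-shipment costs + freight + 0.86% × C
C − 0.86% × C = 57643.58 + 743.26 + 3139.61
0.9914 × C = 61526.45
C = 61526.45 / 0.9914 = 62060.17
Insurance premium = 0.86% × 62060.17 = 533.72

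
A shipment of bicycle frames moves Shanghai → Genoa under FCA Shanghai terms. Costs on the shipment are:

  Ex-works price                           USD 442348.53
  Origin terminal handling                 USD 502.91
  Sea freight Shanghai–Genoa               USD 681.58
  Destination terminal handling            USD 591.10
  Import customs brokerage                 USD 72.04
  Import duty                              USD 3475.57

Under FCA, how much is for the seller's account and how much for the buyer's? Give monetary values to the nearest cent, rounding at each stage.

FCA: the seller delivers export-cleared goods to the carrier; the buyer bears costs from that point.
Seller's account: goods 442348.53 = 442348.53
Buyer's account: origin terminal 502.91 + freight 681.58 + destination terminal 591.10 + brokerage 72.04 + duty 3475.57 = 5323.20

Seller: USD 442348.53; buyer: USD 5323.20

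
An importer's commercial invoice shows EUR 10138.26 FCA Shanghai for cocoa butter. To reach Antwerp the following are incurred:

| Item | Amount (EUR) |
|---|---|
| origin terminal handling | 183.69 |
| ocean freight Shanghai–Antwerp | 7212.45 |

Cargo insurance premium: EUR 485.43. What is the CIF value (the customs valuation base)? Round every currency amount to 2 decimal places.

CIF value: EUR 18019.83

CIF = FCA price + pre-shipment costs + freight + insurance
CIF = 10138.26 + 183.69 + 7212.45 + 485.43 = 18019.83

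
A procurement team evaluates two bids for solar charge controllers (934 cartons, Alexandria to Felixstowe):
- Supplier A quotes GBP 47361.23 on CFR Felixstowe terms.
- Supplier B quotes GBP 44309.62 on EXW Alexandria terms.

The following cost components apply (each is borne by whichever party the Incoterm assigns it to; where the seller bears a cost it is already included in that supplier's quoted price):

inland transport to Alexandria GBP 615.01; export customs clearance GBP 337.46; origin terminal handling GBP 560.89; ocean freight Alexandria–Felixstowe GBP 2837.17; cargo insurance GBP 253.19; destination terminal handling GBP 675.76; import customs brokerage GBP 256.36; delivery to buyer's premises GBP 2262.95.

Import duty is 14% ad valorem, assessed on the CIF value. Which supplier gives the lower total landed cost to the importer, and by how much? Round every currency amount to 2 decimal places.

Supplier A (CFR):
CIF value = CFR price + insurance = 47361.23 + 253.19 = 47614.42
Import duty = 47614.42 × 14% = 6666.02
Buyer bears (A): 253.19 + 675.76 + 256.36 + 2262.95 = 3448.26
Landed cost (A) = invoice 47361.23 + 3448.26 + duty 6666.02 = 57475.51
Supplier B (EXW):
CIF value = EXW price + inland to port + export clearance + origin terminal + freight + insurance = 44309.62 + 615.01 + 337.46 + 560.89 + 2837.17 + 253.19 = 48913.34
Import duty = 48913.34 × 14% = 6847.87
Buyer bears (B): 615.01 + 337.46 + 560.89 + 2837.17 + 253.19 + 675.76 + 256.36 + 2262.95 = 7798.79
Landed cost (B) = invoice 44309.62 + 7798.79 + duty 6847.87 = 58956.28
Difference = |57475.51 − 58956.28| = 1480.77

Supplier A is cheaper by GBP 1480.77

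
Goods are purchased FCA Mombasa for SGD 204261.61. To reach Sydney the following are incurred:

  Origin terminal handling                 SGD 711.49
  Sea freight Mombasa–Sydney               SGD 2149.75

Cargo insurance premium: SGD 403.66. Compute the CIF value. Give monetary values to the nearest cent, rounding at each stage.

CIF = FCA price + pre-shipment costs + freight + insurance
CIF = 204261.61 + 711.49 + 2149.75 + 403.66 = 207526.51

CIF value: SGD 207526.51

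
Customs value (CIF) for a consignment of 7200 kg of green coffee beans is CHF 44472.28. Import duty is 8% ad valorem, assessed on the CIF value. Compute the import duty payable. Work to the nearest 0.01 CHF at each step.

Import duty: CHF 3557.78

Import duty = 44472.28 × 8% = 3557.78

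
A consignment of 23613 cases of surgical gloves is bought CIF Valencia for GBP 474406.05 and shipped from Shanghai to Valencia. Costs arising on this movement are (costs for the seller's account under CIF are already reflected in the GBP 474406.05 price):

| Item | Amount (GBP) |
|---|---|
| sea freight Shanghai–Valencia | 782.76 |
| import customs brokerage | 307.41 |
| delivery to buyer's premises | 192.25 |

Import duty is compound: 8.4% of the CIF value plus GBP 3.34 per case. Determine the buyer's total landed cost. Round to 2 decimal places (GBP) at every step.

CIF: the seller pays costs through ocean freight and marine insurance to the destination port.
Already in the invoice (seller's account under CIF): freight — exclude.
The CIF price already equals the CIF value: 474406.05
Ad valorem component: 474406.05 × 8.4% = 39850.11
Specific component: 23613 × 3.34 = 78867.42
Import duty = 39850.11 + 78867.42 = 118717.53
Buyer bears: brokerage 307.41 + delivery 192.25 + duty 118717.53 = 119217.19
Landed cost = invoice 474406.05 + 119217.19 = 593623.24

Total landed cost: GBP 593623.24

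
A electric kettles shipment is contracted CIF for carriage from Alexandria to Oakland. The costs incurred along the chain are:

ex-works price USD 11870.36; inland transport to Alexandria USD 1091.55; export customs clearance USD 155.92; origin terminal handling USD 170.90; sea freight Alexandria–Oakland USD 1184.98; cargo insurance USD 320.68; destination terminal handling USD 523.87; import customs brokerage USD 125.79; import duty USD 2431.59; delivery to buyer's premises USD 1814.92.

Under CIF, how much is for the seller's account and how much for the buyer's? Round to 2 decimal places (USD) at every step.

Seller: USD 14794.39; buyer: USD 4896.17

CIF: the seller pays costs through ocean freight and marine insurance to the destination port.
Seller's account: goods 11870.36 + inland to port 1091.55 + export clearance 155.92 + origin terminal 170.90 + freight 1184.98 + insurance 320.68 = 14794.39
Buyer's account: destination terminal 523.87 + brokerage 125.79 + duty 2431.59 + delivery 1814.92 = 4896.17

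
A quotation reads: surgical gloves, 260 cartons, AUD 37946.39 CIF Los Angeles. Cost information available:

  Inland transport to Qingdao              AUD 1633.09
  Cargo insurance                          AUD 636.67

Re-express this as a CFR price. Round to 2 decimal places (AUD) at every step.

Not relevant to the conversion: inland to port — on the seller under both CIF and CFR; already in the CIF price and stays in the CFR price.
From CIF to CFR, the seller no longer bears: insurance.
CFR price = 37946.39 − 636.67 = 37309.72

CFR price: AUD 37309.72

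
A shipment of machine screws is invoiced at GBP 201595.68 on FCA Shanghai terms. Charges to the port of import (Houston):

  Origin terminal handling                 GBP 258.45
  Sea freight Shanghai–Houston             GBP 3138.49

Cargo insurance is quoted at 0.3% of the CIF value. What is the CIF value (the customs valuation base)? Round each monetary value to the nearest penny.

Let C be the CIF value. C = FCA price + pre-shipment costs + freight + 0.3% × C
C − 0.3% × C = 201595.68 + 258.45 + 3138.49
0.997 × C = 204992.62
C = 204992.62 / 0.997 = 205609.45
Insurance premium = 0.3% × 205609.45 = 616.83

CIF value: GBP 205609.45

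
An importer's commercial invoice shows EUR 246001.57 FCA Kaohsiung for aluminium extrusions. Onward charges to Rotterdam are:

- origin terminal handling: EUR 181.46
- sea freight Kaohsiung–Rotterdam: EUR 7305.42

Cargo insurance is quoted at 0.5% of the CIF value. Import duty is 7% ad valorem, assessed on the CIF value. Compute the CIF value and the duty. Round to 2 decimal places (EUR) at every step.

Let C be the CIF value. C = FCA price + pre-shipment costs + freight + 0.5% × C
C − 0.5% × C = 246001.57 + 181.46 + 7305.42
0.995 × C = 253488.45
C = 253488.45 / 0.995 = 254762.26
Insurance premium = 0.5% × 254762.26 = 1273.81
Import duty = 254762.26 × 7% = 17833.36

CIF value: EUR 254762.26; import duty: EUR 17833.36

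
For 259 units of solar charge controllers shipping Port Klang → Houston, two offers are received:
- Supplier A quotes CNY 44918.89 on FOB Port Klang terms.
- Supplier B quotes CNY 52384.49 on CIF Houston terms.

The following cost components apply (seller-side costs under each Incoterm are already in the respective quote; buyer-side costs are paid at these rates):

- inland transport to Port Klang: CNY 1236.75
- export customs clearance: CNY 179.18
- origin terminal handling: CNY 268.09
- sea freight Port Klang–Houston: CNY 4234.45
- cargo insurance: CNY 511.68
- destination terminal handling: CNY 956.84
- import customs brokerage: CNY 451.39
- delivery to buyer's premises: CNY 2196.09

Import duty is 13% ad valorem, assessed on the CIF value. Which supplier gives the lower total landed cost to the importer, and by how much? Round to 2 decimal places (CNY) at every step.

Supplier A (FOB):
CIF value = FOB price + freight + insurance = 44918.89 + 4234.45 + 511.68 = 49665.02
Import duty = 49665.02 × 13% = 6456.45
Buyer bears (A): 4234.45 + 511.68 + 956.84 + 451.39 + 2196.09 = 8350.45
Landed cost (A) = invoice 44918.89 + 8350.45 + duty 6456.45 = 59725.79
Supplier B (CIF):
The CIF price already equals the CIF value: 52384.49
Import duty = 52384.49 × 13% = 6809.98
Buyer bears (B): 956.84 + 451.39 + 2196.09 = 3604.32
Landed cost (B) = invoice 52384.49 + 3604.32 + duty 6809.98 = 62798.79
Difference = |59725.79 − 62798.79| = 3073.00

Supplier A is cheaper by CNY 3073.00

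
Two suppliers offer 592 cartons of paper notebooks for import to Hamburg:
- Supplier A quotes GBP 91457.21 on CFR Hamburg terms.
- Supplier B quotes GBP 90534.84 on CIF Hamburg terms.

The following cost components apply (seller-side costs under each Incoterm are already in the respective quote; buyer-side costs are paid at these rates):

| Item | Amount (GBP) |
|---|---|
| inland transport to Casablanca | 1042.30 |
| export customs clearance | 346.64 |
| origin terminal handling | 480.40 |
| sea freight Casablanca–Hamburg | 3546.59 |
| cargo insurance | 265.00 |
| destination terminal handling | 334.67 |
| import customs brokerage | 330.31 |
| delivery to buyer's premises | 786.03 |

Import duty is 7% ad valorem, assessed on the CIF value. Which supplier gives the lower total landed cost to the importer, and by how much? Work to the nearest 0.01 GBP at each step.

Supplier A (CFR):
CIF value = CFR price + insurance = 91457.21 + 265.00 = 91722.21
Import duty = 91722.21 × 7% = 6420.55
Buyer bears (A): 265.00 + 334.67 + 330.31 + 786.03 = 1716.01
Landed cost (A) = invoice 91457.21 + 1716.01 + duty 6420.55 = 99593.77
Supplier B (CIF):
The CIF price already equals the CIF value: 90534.84
Import duty = 90534.84 × 7% = 6337.44
Buyer bears (B): 334.67 + 330.31 + 786.03 = 1451.01
Landed cost (B) = invoice 90534.84 + 1451.01 + duty 6337.44 = 98323.29
Difference = |99593.77 − 98323.29| = 1270.48

Supplier B is cheaper by GBP 1270.48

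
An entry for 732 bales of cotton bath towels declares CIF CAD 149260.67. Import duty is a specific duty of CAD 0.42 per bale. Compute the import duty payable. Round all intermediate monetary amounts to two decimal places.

Import duty: CAD 307.44

Import duty = 732 × 0.42 = 307.44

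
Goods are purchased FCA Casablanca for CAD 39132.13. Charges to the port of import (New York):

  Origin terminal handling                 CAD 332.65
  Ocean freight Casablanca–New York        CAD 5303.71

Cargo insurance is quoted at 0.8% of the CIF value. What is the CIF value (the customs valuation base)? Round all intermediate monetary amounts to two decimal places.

CIF value: CAD 45129.53

Let C be the CIF value. C = FCA price + pre-shipment costs + freight + 0.8% × C
C − 0.8% × C = 39132.13 + 332.65 + 5303.71
0.992 × C = 44768.49
C = 44768.49 / 0.992 = 45129.53
Insurance premium = 0.8% × 45129.53 = 361.04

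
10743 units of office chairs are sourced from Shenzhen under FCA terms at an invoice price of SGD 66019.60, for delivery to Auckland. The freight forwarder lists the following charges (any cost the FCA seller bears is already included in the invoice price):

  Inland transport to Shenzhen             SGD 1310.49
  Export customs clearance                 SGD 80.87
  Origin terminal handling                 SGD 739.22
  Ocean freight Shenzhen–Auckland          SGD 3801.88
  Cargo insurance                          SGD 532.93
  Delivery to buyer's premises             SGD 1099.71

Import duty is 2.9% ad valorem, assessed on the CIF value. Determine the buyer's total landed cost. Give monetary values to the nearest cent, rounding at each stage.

FCA: the seller delivers export-cleared goods to the carrier; the buyer bears costs from that point.
Already in the invoice (seller's account under FCA): inland to port, export clearance — exclude.
CIF value = FCA price + origin terminal + freight + insurance = 66019.60 + 739.22 + 3801.88 + 532.93 = 71093.63
Import duty = 71093.63 × 2.9% = 2061.72
Buyer bears: origin terminal 739.22 + freight 3801.88 + insurance 532.93 + delivery 1099.71 + duty 2061.72 = 8235.46
Landed cost = invoice 66019.60 + 8235.46 = 74255.06

Total landed cost: SGD 74255.06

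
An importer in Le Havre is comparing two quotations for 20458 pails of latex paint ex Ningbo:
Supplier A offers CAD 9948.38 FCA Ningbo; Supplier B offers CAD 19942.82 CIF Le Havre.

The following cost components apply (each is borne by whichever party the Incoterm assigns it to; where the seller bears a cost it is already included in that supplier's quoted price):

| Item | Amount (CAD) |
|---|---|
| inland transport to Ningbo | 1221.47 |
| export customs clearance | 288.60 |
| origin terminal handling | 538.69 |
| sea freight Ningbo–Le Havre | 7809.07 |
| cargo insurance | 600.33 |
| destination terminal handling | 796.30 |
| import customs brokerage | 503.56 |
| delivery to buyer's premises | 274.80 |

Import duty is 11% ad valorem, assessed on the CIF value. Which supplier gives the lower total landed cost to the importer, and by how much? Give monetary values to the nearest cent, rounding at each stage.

Supplier A (FCA):
CIF value = FCA price + origin terminal + freight + insurance = 9948.38 + 538.69 + 7809.07 + 600.33 = 18896.47
Import duty = 18896.47 × 11% = 2078.61
Buyer bears (A): 538.69 + 7809.07 + 600.33 + 796.30 + 503.56 + 274.80 = 10522.75
Landed cost (A) = invoice 9948.38 + 10522.75 + duty 2078.61 = 22549.74
Supplier B (CIF):
The CIF price already equals the CIF value: 19942.82
Import duty = 19942.82 × 11% = 2193.71
Buyer bears (B): 796.30 + 503.56 + 274.80 = 1574.66
Landed cost (B) = invoice 19942.82 + 1574.66 + duty 2193.71 = 23711.19
Difference = |22549.74 − 23711.19| = 1161.45

Supplier A is cheaper by CAD 1161.45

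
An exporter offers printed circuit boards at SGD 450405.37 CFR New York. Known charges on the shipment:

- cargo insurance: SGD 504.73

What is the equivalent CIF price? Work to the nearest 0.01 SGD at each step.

CIF price: SGD 450910.10

From CFR to CIF, the seller additionally bears: insurance.
CIF price = 450405.37 + 504.73 = 450910.10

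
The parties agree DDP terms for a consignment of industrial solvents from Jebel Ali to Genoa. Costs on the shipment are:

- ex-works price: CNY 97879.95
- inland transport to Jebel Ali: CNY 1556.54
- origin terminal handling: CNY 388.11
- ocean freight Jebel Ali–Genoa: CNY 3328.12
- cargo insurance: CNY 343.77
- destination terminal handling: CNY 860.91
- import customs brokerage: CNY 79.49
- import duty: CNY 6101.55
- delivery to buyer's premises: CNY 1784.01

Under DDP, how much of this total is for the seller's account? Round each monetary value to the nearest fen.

DDP: the seller bears all costs including import duty.
Seller's account: goods 97879.95 + inland to port 1556.54 + origin terminal 388.11 + freight 3328.12 + insurance 343.77 + destination terminal 860.91 + brokerage 79.49 + duty 6101.55 + delivery 1784.01 = 112322.45
Buyer's account: 0.00

Seller's account: CNY 112322.45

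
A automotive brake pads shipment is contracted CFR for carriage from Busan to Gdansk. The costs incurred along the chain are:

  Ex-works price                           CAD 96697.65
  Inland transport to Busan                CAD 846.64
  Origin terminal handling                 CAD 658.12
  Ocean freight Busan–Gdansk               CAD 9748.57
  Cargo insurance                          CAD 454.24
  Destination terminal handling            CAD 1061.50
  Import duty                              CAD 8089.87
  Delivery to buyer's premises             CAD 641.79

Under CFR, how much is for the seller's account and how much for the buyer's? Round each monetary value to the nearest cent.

CFR: the seller pays costs through ocean freight to the destination port, but not insurance.
Seller's account: goods 96697.65 + inland to port 846.64 + origin terminal 658.12 + freight 9748.57 = 107950.98
Buyer's account: insurance 454.24 + destination terminal 1061.50 + duty 8089.87 + delivery 641.79 = 10247.40

Seller: CAD 107950.98; buyer: CAD 10247.40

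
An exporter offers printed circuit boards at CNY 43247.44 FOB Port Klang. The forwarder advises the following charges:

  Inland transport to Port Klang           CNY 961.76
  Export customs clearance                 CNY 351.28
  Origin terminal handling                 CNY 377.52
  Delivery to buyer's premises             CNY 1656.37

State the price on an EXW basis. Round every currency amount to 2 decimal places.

EXW price: CNY 41556.88

Not relevant to the conversion: delivery — on the buyer under both terms; not part of either seller's price.
From FOB to EXW, the seller no longer bears: inland to port, export clearance, origin terminal.
EXW price = 43247.44 − 961.76 − 351.28 − 377.52 = 41556.88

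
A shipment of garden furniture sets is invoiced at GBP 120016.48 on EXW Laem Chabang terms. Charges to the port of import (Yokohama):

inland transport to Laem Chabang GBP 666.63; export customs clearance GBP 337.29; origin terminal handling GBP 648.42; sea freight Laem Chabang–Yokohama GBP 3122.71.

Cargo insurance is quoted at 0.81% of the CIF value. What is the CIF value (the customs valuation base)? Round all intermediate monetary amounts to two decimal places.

CIF value: GBP 125810.60

Let C be the CIF value. C = EXW price + pre-shipment costs + freight + 0.81% × C
C − 0.81% × C = 120016.48 + 666.63 + 337.29 + 648.42 + 3122.71
0.9919 × C = 124791.53
C = 124791.53 / 0.9919 = 125810.60
Insurance premium = 0.81% × 125810.60 = 1019.07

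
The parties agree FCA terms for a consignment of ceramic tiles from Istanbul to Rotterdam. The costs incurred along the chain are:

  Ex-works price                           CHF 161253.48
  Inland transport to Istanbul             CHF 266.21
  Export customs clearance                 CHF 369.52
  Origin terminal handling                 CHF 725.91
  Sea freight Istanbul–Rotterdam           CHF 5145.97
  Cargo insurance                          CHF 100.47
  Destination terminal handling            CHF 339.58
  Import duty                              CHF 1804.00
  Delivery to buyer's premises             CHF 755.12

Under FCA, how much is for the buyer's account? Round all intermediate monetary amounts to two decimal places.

FCA: the seller delivers export-cleared goods to the carrier; the buyer bears costs from that point.
Seller's account: goods 161253.48 + inland to port 266.21 + export clearance 369.52 = 161889.21
Buyer's account: origin terminal 725.91 + freight 5145.97 + insurance 100.47 + destination terminal 339.58 + duty 1804.00 + delivery 755.12 = 8871.05

Buyer's account: CHF 8871.05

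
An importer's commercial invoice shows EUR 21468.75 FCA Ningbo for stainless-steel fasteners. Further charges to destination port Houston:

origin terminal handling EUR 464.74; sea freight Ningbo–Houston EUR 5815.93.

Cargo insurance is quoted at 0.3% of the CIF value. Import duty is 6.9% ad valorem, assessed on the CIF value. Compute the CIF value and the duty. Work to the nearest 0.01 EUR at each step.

Let C be the CIF value. C = FCA price + pre-shipment costs + freight + 0.3% × C
C − 0.3% × C = 21468.75 + 464.74 + 5815.93
0.997 × C = 27749.42
C = 27749.42 / 0.997 = 27832.92
Insurance premium = 0.3% × 27832.92 = 83.50
Import duty = 27832.92 × 6.9% = 1920.47

CIF value: EUR 27832.92; import duty: EUR 1920.47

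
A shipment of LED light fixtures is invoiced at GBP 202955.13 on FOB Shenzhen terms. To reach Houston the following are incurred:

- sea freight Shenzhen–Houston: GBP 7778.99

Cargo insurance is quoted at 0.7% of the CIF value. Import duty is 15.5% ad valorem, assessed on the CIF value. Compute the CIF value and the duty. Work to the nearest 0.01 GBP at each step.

Let C be the CIF value. C = FOB price + freight + 0.7% × C
C − 0.7% × C = 202955.13 + 7778.99
0.993 × C = 210734.12
C = 210734.12 / 0.993 = 212219.66
Insurance premium = 0.7% × 212219.66 = 1485.54
Import duty = 212219.66 × 15.5% = 32894.05

CIF value: GBP 212219.66; import duty: GBP 32894.05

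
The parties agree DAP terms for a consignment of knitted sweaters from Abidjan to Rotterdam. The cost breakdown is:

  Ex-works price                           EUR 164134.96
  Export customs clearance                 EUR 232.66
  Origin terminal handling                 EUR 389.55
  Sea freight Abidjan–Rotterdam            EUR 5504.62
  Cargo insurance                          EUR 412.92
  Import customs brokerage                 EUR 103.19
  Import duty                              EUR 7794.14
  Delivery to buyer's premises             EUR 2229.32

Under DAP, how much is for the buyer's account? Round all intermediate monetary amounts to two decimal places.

DAP: the seller bears all costs to the named destination except import duty and clearance.
Seller's account: goods 164134.96 + export clearance 232.66 + origin terminal 389.55 + freight 5504.62 + insurance 412.92 + delivery 2229.32 = 172904.03
Buyer's account: brokerage 103.19 + duty 7794.14 = 7897.33

Buyer's account: EUR 7897.33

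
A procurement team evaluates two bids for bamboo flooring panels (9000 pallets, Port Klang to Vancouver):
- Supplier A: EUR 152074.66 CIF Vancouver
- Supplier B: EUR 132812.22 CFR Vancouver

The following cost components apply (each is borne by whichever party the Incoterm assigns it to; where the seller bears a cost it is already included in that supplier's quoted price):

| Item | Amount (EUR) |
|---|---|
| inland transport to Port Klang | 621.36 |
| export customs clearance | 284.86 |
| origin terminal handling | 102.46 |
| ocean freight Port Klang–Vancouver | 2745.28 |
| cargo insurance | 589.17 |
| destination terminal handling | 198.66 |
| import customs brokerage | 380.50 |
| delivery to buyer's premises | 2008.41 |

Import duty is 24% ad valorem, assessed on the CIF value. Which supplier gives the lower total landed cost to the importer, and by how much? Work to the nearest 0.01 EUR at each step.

Supplier A (CIF):
The CIF price already equals the CIF value: 152074.66
Import duty = 152074.66 × 24% = 36497.92
Buyer bears (A): 198.66 + 380.50 + 2008.41 = 2587.57
Landed cost (A) = invoice 152074.66 + 2587.57 + duty 36497.92 = 191160.15
Supplier B (CFR):
CIF value = CFR price + insurance = 132812.22 + 589.17 = 133401.39
Import duty = 133401.39 × 24% = 32016.33
Buyer bears (B): 589.17 + 198.66 + 380.50 + 2008.41 = 3176.74
Landed cost (B) = invoice 132812.22 + 3176.74 + duty 32016.33 = 168005.29
Difference = |191160.15 − 168005.29| = 23154.86

Supplier B is cheaper by EUR 23154.86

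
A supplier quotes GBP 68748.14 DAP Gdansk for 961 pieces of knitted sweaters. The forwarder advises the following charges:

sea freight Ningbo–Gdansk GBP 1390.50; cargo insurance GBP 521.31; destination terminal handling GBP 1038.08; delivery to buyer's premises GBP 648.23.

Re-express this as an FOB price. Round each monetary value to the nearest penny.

FOB price: GBP 65150.02

From DAP to FOB, the seller no longer bears: freight, insurance, destination terminal, delivery.
FOB price = 68748.14 − 1390.50 − 521.31 − 1038.08 − 648.23 = 65150.02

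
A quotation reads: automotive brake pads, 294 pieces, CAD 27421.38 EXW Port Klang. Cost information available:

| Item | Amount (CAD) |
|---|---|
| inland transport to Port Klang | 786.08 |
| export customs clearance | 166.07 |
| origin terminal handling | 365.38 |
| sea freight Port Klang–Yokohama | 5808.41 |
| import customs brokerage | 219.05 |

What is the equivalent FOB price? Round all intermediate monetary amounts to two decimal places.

FOB price: CAD 28738.91

Not relevant to the conversion: brokerage, freight — on the buyer under both terms; not part of either seller's price.
From EXW to FOB, the seller additionally bears: inland to port, export clearance, origin terminal.
FOB price = 27421.38 + 786.08 + 166.07 + 365.38 = 28738.91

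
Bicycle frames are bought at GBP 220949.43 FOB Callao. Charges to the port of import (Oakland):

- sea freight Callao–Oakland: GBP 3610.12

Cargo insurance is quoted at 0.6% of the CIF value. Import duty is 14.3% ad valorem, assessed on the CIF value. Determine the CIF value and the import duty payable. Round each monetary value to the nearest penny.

Let C be the CIF value. C = FOB price + freight + 0.6% × C
C − 0.6% × C = 220949.43 + 3610.12
0.994 × C = 224559.55
C = 224559.55 / 0.994 = 225915.04
Insurance premium = 0.6% × 225915.04 = 1355.49
Import duty = 225915.04 × 14.3% = 32305.85

CIF value: GBP 225915.04; import duty: GBP 32305.85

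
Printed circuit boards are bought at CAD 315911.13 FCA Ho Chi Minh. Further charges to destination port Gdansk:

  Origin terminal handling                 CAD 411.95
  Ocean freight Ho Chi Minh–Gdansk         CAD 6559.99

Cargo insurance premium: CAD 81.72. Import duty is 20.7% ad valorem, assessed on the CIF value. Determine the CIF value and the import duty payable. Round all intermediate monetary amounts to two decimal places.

CIF value: CAD 322964.79; import duty: CAD 66853.71

CIF = FCA price + pre-shipment costs + freight + insurance
CIF = 315911.13 + 411.95 + 6559.99 + 81.72 = 322964.79
Import duty = 322964.79 × 20.7% = 66853.71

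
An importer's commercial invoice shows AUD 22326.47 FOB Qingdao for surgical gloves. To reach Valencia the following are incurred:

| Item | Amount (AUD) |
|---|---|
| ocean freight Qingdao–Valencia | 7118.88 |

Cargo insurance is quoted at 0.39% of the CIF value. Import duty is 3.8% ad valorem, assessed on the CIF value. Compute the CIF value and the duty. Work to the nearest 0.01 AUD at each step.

Let C be the CIF value. C = FOB price + freight + 0.39% × C
C − 0.39% × C = 22326.47 + 7118.88
0.9961 × C = 29445.35
C = 29445.35 / 0.9961 = 29560.64
Insurance premium = 0.39% × 29560.64 = 115.29
Import duty = 29560.64 × 3.8% = 1123.30

CIF value: AUD 29560.64; import duty: AUD 1123.30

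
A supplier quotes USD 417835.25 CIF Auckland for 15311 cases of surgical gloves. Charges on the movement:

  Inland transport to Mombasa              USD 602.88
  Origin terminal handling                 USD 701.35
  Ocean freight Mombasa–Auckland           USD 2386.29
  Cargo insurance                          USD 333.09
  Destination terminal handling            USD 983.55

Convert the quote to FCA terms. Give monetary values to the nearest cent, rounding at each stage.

FCA price: USD 414414.52

Not relevant to the conversion: inland to port — on the seller under both CIF and FCA; already in the CIF price and stays in the FCA price. destination terminal — on the buyer under both terms; not part of either seller's price.
From CIF to FCA, the seller no longer bears: origin terminal, freight, insurance.
FCA price = 417835.25 − 701.35 − 2386.29 − 333.09 = 414414.52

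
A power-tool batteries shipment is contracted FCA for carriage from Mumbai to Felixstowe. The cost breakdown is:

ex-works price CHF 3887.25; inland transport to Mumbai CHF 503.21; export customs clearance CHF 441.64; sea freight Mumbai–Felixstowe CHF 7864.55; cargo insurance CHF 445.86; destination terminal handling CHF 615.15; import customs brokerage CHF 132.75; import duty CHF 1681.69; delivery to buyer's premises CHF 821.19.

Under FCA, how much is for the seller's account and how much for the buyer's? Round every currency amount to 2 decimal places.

Seller: CHF 4832.10; buyer: CHF 11561.19

FCA: the seller delivers export-cleared goods to the carrier; the buyer bears costs from that point.
Seller's account: goods 3887.25 + inland to port 503.21 + export clearance 441.64 = 4832.10
Buyer's account: freight 7864.55 + insurance 445.86 + destination terminal 615.15 + brokerage 132.75 + duty 1681.69 + delivery 821.19 = 11561.19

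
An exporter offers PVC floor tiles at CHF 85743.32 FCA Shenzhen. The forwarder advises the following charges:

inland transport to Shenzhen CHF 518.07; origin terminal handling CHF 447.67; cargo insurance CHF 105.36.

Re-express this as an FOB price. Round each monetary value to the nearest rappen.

Not relevant to the conversion: inland to port — on the seller under both FCA and FOB; already in the FCA price and stays in the FOB price. insurance — on the buyer under both terms; not part of either seller's price.
From FCA to FOB, the seller additionally bears: origin terminal.
FOB price = 85743.32 + 447.67 = 86190.99

FOB price: CHF 86190.99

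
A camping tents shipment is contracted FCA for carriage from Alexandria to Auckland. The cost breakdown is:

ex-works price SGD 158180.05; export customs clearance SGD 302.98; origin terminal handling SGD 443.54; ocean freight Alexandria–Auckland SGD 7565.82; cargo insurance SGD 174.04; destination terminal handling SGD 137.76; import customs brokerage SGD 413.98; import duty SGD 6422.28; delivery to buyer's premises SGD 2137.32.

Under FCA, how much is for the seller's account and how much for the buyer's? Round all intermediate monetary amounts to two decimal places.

Seller: SGD 158483.03; buyer: SGD 17294.74

FCA: the seller delivers export-cleared goods to the carrier; the buyer bears costs from that point.
Seller's account: goods 158180.05 + export clearance 302.98 = 158483.03
Buyer's account: origin terminal 443.54 + freight 7565.82 + insurance 174.04 + destination terminal 137.76 + brokerage 413.98 + duty 6422.28 + delivery 2137.32 = 17294.74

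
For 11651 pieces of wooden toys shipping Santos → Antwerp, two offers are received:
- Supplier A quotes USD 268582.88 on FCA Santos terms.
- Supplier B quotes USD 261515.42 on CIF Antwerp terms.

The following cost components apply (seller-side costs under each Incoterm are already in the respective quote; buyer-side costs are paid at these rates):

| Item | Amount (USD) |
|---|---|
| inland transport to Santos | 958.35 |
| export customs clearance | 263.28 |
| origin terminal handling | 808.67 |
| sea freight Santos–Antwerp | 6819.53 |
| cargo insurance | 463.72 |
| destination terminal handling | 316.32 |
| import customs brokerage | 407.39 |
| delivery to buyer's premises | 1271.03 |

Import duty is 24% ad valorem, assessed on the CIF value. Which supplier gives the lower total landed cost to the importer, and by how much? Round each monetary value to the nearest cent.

Supplier A (FCA):
CIF value = FCA price + origin terminal + freight + insurance = 268582.88 + 808.67 + 6819.53 + 463.72 = 276674.80
Import duty = 276674.80 × 24% = 66401.95
Buyer bears (A): 808.67 + 6819.53 + 463.72 + 316.32 + 407.39 + 1271.03 = 10086.66
Landed cost (A) = invoice 268582.88 + 10086.66 + duty 66401.95 = 345071.49
Supplier B (CIF):
The CIF price already equals the CIF value: 261515.42
Import duty = 261515.42 × 24% = 62763.70
Buyer bears (B): 316.32 + 407.39 + 1271.03 = 1994.74
Landed cost (B) = invoice 261515.42 + 1994.74 + duty 62763.70 = 326273.86
Difference = |345071.49 − 326273.86| = 18797.63

Supplier B is cheaper by USD 18797.63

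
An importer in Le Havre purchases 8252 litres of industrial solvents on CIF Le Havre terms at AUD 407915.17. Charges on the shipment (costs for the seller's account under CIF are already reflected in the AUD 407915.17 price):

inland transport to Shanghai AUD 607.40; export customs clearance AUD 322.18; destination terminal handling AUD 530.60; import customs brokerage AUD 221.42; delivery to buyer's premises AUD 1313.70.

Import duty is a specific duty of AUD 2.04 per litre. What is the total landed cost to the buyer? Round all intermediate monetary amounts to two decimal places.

CIF: the seller pays costs through ocean freight and marine insurance to the destination port.
Already in the invoice (seller's account under CIF): inland to port, export clearance — exclude.
The CIF price already equals the CIF value: 407915.17
Import duty = 8252 × 2.04 = 16834.08
Buyer bears: destination terminal 530.60 + brokerage 221.42 + delivery 1313.70 + duty 16834.08 = 18899.80
Landed cost = invoice 407915.17 + 18899.80 = 426814.97

Total landed cost: AUD 426814.97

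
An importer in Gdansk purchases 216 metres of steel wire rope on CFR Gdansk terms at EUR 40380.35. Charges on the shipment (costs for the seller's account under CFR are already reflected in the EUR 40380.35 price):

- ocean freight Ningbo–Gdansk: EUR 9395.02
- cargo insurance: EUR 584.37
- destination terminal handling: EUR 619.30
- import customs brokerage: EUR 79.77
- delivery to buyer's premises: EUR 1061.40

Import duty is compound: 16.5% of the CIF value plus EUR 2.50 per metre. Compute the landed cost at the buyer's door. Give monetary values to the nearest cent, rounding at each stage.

Total landed cost: EUR 50024.37

CFR: the seller pays costs through ocean freight to the destination port, but not insurance.
Already in the invoice (seller's account under CFR): freight — exclude.
CIF value = CFR price + insurance = 40380.35 + 584.37 = 40964.72
Ad valorem component: 40964.72 × 16.5% = 6759.18
Specific component: 216 × 2.50 = 540.00
Import duty = 6759.18 + 540.00 = 7299.18
Buyer bears: insurance 584.37 + destination terminal 619.30 + brokerage 79.77 + delivery 1061.40 + duty 7299.18 = 9644.02
Landed cost = invoice 40380.35 + 9644.02 = 50024.37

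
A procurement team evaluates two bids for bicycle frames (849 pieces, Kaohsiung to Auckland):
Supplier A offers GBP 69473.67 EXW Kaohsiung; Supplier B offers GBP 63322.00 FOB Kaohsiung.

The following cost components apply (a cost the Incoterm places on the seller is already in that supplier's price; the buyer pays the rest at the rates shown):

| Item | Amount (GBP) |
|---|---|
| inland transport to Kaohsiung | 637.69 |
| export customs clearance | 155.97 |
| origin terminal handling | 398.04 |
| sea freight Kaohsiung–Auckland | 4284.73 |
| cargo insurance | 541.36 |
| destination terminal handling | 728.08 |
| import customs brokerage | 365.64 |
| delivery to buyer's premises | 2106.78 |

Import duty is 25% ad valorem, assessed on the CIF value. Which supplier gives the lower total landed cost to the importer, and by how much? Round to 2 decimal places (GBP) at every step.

Supplier B is cheaper by GBP 9179.22

Supplier A (EXW):
CIF value = EXW price + inland to port + export clearance + origin terminal + freight + insurance = 69473.67 + 637.69 + 155.97 + 398.04 + 4284.73 + 541.36 = 75491.46
Import duty = 75491.46 × 25% = 18872.87
Buyer bears (A): 637.69 + 155.97 + 398.04 + 4284.73 + 541.36 + 728.08 + 365.64 + 2106.78 = 9218.29
Landed cost (A) = invoice 69473.67 + 9218.29 + duty 18872.87 = 97564.83
Supplier B (FOB):
CIF value = FOB price + freight + insurance = 63322.00 + 4284.73 + 541.36 = 68148.09
Import duty = 68148.09 × 25% = 17037.02
Buyer bears (B): 4284.73 + 541.36 + 728.08 + 365.64 + 2106.78 = 8026.59
Landed cost (B) = invoice 63322.00 + 8026.59 + duty 17037.02 = 88385.61
Difference = |97564.83 − 88385.61| = 9179.22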